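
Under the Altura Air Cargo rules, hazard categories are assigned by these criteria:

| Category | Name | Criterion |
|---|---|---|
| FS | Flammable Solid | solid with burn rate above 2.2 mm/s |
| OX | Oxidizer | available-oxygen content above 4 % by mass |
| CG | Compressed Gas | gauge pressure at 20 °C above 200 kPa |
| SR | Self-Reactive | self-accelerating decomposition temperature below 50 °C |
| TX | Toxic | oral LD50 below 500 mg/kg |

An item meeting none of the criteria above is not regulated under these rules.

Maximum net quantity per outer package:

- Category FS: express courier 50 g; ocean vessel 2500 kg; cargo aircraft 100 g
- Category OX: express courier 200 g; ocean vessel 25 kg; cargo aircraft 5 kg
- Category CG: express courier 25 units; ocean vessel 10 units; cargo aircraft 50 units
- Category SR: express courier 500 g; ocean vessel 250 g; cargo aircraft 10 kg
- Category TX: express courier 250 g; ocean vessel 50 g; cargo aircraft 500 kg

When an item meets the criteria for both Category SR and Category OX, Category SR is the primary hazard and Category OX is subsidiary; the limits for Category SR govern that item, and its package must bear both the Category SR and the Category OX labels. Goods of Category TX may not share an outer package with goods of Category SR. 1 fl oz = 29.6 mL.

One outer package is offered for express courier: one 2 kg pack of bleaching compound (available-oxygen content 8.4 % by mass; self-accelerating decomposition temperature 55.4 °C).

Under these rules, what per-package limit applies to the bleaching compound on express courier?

200 g

The bleaching compound has available-oxygen content 8.4 % by mass, which is > 4 % by mass, so it is Category OX (Oxidizer).
The express courier limit for Category OX is 200 g.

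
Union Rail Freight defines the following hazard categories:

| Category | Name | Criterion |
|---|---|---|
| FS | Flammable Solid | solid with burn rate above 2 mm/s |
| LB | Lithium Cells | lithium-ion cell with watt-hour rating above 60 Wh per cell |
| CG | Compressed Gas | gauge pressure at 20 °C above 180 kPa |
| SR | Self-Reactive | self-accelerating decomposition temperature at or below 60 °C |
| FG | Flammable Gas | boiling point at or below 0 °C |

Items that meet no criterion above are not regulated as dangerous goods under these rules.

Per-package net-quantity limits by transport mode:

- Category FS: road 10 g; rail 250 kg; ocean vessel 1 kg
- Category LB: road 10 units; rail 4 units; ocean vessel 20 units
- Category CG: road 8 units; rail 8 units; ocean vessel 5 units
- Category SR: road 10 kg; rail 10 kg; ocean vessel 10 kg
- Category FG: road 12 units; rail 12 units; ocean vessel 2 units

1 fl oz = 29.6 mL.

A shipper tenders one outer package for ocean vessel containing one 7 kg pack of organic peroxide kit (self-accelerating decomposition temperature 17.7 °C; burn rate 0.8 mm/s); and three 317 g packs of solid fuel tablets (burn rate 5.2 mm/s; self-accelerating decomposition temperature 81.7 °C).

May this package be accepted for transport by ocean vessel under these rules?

With self-accelerating decomposition temperature 17.7 °C (≤ 60 °C), the organic peroxide kit falls in Category SR.
With burn rate 5.2 mm/s (> 2 mm/s), the solid fuel tablets fall in Category FS.
Category SR quantity: 7 kg.
7 kg ≤ 10 kg (ocean vessel limit, Category SR) — within limit.
Category FS quantity: three 317 g packs = 951 g.
That is within the Category FS ocean vessel limit of 1 kg.
Every hazard category is within its ocean vessel limit and no segregation rule is violated.

Yes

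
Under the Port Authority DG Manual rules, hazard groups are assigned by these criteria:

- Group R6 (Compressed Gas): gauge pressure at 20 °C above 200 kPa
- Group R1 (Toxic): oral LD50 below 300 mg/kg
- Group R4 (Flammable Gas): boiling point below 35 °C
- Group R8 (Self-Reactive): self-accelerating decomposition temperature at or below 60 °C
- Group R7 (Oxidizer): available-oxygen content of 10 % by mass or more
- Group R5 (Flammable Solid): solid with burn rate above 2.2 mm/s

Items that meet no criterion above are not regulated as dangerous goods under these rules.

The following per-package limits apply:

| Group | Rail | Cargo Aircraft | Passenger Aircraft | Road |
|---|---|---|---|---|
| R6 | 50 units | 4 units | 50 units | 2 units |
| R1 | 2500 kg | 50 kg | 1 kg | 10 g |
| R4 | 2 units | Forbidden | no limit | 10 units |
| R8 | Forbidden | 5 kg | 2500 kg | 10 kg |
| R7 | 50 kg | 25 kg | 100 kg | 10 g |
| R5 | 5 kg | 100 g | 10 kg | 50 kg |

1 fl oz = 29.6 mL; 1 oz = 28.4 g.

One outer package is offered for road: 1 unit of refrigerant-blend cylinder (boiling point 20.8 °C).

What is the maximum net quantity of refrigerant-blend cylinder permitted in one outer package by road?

Refrigerant-blend cylinder: boiling point 20.8 °C < 35 °C → Group R4 (Flammable Gas).
The road limit for Group R4 is 10 units.

10 units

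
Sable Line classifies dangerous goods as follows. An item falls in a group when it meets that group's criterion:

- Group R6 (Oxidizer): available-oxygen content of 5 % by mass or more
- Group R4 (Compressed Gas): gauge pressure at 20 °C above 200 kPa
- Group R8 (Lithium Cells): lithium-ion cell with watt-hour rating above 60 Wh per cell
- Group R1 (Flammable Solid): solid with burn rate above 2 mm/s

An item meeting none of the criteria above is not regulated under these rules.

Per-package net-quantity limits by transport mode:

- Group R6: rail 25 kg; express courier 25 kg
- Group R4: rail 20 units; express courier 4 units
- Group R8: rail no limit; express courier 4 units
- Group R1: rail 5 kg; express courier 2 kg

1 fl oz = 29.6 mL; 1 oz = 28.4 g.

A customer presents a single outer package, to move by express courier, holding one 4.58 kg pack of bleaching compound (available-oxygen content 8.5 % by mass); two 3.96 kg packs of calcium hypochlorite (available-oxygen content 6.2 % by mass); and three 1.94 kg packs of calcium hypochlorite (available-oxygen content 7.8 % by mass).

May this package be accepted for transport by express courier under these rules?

Yes

Bleaching compound: available-oxygen content 8.5 % by mass ≥ 5 % by mass → Group R6 (Oxidizer).
With available-oxygen content 6.2 % by mass (≥ 5 % by mass), the calcium hypochlorite falls in Group R6.
Calcium hypochlorite: available-oxygen content 7.8 % by mass ≥ 5 % by mass → Group R6 (Oxidizer).
Total Group R6: 4.58 kg + (two 3.96 kg packs = 7.92 kg) + (three 1.94 kg packs = 5.82 kg) = 18.32 kg.
18.32 kg ≤ 25 kg (express courier limit, Group R6) — within limit.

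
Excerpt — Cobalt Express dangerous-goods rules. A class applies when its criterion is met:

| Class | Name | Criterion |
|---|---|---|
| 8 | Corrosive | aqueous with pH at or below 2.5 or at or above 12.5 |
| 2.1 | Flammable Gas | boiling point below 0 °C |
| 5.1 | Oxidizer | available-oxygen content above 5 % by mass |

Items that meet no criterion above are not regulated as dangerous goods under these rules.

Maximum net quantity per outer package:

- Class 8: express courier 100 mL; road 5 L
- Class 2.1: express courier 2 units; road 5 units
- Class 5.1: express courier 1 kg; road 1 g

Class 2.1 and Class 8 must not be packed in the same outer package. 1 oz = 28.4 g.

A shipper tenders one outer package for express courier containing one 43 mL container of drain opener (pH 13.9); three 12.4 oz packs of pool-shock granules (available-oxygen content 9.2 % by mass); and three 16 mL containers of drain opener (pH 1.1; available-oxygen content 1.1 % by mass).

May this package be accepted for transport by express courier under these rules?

pH 13.9 meets the Class 8 criterion (Corrosive), so the drain opener is Class 8.
Available-oxygen content 9.2 % by mass meets the Class 5.1 criterion (Oxidizer), so the pool-shock granules are Class 5.1.
The drain opener has pH 1.1, which is ≤ 2.5, so it is Class 8 (Corrosive).
Total Class 8: 43 mL + (three 16 mL containers = 48 mL) = 91 mL.
That is within the Class 8 express courier limit of 100 mL.
Class 5.1 quantity: three 12.4 oz packs = 1056.48 g.
1056.48 g exceeds the express courier limit of 1 kg for Class 5.1.
The segregation rule (Class 2.1 with Class 8) does not apply to Class 8 with Class 5.1.

No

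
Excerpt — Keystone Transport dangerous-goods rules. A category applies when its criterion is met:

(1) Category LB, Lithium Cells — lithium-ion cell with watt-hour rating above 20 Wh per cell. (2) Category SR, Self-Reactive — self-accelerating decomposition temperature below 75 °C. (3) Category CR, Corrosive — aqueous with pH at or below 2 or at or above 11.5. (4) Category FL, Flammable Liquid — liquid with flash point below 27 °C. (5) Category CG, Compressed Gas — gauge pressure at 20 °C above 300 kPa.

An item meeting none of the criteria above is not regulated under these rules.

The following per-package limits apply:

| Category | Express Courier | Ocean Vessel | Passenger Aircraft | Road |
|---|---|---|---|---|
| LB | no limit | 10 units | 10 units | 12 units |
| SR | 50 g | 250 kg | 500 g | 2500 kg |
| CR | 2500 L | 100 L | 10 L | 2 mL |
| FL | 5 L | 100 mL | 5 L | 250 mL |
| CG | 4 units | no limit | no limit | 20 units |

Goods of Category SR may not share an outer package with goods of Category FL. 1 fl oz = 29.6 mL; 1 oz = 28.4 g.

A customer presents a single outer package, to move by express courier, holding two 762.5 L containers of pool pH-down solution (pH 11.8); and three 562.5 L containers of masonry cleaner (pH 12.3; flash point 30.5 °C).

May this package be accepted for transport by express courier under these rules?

No

With pH 11.8 (≥ 11.5), the pool pH-down solution falls in Category CR.
With pH 12.3 (≥ 11.5), the masonry cleaner falls in Category CR.
Category CR net quantity: (two 762.5 L containers = 1525 L) + (three 562.5 L containers = 1687.5 L) = 3212.5 L.
That exceeds the Category CR express courier limit of 2500 L.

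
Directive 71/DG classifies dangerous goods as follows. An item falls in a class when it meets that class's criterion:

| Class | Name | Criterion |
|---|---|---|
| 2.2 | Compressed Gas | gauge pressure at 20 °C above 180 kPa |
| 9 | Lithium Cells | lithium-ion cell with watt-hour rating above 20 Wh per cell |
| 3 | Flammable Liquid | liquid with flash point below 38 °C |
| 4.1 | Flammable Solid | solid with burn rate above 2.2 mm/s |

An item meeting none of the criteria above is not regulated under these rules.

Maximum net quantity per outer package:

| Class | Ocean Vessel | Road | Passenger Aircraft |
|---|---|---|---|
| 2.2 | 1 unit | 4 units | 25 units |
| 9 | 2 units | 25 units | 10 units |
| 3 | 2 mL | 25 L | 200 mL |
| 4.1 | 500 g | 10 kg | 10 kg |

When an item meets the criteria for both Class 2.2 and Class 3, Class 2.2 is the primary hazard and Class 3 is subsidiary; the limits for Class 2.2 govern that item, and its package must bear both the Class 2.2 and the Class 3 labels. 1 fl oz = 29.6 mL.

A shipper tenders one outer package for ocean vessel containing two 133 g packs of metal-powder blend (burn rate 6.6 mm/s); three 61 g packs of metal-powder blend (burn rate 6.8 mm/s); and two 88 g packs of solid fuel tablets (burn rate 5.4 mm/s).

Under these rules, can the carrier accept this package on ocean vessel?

No

The metal-powder blend has burn rate 6.6 mm/s, which is > 2.2 mm/s, so it is Class 4.1 (Flammable Solid).
With burn rate 6.8 mm/s (> 2.2 mm/s), the metal-powder blend falls in Class 4.1.
With burn rate 5.4 mm/s (> 2.2 mm/s), the solid fuel tablets fall in Class 4.1.
Class 4.1 net quantity: (two 133 g packs = 266 g) + (three 61 g packs = 183 g) + (two 88 g packs = 176 g) = 625 g.
That exceeds the Class 4.1 ocean vessel limit of 500 g.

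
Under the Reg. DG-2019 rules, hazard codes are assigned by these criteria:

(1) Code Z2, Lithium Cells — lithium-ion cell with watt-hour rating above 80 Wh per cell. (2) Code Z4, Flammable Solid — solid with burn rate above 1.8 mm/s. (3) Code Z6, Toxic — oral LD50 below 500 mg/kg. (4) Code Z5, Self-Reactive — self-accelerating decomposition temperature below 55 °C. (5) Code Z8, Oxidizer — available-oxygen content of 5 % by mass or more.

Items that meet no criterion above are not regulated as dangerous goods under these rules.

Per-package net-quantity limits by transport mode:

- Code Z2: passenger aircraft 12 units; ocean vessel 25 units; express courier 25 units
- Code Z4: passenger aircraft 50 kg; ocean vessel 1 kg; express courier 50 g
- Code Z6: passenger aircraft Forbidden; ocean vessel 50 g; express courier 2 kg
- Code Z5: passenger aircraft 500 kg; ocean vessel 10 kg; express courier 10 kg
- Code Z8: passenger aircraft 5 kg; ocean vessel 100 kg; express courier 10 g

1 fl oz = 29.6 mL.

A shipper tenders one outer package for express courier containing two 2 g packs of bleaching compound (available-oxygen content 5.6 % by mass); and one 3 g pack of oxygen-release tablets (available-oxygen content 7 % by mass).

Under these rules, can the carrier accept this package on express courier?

With available-oxygen content 5.6 % by mass (≥ 5 % by mass), the bleaching compound falls in Code Z8.
With available-oxygen content 7 % by mass (≥ 5 % by mass), the oxygen-release tablets fall in Code Z8.
Total Code Z8: (two 2 g packs = 4 g) + 3 g = 7 g.
That is within the Code Z8 express courier limit of 10 g.

Yes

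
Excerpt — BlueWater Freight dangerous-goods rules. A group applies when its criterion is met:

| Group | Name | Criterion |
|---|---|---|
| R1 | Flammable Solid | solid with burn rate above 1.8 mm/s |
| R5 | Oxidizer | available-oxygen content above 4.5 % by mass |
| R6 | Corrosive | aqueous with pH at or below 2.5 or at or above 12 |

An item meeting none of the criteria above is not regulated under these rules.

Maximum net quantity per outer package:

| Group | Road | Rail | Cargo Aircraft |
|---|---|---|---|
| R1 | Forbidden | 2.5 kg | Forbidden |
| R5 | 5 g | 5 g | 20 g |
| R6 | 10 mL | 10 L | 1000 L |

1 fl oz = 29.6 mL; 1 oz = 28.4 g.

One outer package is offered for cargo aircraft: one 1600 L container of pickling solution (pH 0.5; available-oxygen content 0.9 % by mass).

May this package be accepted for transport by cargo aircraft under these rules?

The pickling solution has pH 0.5, which is ≤ 2.5, so it is Group R6 (Corrosive).
Group R6 quantity: 1600 L.
1600 L exceeds the cargo aircraft limit of 1000 L for Group R6.

No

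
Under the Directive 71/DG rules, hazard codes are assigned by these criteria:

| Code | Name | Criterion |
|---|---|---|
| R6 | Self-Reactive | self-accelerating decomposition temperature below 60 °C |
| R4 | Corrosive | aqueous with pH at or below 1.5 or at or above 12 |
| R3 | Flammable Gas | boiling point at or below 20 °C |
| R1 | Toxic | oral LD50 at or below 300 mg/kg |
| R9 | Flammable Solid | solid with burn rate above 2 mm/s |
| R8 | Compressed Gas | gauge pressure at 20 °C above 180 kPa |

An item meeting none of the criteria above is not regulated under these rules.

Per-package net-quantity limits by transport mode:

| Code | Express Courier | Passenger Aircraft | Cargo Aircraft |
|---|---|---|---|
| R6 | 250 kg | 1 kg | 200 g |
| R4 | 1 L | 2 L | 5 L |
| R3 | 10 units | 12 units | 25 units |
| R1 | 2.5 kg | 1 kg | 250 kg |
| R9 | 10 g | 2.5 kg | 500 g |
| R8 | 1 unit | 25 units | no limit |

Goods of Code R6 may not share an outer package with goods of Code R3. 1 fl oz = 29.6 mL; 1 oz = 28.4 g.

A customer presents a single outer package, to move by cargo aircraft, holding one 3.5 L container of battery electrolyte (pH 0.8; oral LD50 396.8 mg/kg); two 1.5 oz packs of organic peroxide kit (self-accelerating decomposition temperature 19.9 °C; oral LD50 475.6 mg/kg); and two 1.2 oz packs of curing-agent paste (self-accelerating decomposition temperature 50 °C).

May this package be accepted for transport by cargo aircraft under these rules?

With pH 0.8 (≤ 1.5), the battery electrolyte falls in Code R4.
With self-accelerating decomposition temperature 19.9 °C (< 60 °C), the organic peroxide kit falls in Code R6.
Self-accelerating decomposition temperature 50 °C meets the Code R6 criterion (Self-Reactive), so the curing-agent paste is Code R6.
Total Code R6: (two 1.5 oz packs = 85.2 g) + (two 1.2 oz packs = 68.16 g) = 153.36 g.
That is within the Code R6 cargo aircraft limit of 200 g.
Code R4 quantity: 3.5 L.
3.5 L is within the cargo aircraft limit of 5 L for Code R4.
The segregation rule (Code R6 with Code R3) does not apply to Code R6 with Code R4.
Every hazard code is within its cargo aircraft limit and no segregation rule is violated.

Yes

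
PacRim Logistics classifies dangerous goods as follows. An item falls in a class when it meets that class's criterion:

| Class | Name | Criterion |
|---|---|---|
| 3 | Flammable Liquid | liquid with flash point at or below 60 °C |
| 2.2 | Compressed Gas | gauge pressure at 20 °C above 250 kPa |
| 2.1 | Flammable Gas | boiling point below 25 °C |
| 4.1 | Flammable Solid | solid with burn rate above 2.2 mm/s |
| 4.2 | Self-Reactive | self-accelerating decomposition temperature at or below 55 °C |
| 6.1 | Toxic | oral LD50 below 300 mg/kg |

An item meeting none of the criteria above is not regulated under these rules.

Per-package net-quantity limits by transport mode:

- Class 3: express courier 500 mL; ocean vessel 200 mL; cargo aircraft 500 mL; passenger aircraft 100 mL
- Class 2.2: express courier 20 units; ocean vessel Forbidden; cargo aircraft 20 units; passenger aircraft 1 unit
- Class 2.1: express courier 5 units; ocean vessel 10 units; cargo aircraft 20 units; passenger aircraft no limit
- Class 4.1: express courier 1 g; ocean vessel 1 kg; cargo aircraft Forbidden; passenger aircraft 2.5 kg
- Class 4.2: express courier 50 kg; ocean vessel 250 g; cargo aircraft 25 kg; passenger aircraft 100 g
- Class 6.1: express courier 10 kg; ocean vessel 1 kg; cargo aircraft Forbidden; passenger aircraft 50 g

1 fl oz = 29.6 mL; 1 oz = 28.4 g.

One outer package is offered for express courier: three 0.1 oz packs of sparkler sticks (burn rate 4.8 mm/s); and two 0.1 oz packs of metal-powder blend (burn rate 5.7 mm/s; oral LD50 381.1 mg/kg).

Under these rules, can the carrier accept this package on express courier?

With burn rate 4.8 mm/s (> 2.2 mm/s), the sparkler sticks fall in Class 4.1.
Burn rate 5.7 mm/s meets the Class 4.1 criterion (Flammable Solid), so the metal-powder blend is Class 4.1.
Class 4.1 net quantity: (three 0.1 oz packs = 8.52 g) + (two 0.1 oz packs = 5.68 g) = 14.2 g.
14.2 g exceeds the express courier limit of 1 g for Class 4.1.

No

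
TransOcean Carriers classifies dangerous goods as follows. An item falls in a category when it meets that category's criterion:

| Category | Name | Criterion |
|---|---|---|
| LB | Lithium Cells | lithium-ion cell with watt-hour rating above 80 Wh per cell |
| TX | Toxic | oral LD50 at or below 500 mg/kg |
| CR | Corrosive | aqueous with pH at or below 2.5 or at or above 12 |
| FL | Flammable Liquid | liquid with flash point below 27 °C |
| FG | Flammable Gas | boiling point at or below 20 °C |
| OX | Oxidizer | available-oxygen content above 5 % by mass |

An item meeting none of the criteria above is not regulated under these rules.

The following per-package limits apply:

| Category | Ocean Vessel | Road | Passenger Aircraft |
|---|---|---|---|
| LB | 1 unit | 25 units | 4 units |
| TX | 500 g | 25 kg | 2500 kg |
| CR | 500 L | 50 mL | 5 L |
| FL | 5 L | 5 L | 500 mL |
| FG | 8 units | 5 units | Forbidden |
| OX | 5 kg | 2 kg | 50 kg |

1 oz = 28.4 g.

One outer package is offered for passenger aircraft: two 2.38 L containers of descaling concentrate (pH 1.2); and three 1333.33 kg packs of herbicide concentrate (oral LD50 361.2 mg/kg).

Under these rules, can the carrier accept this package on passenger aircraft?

No

The descaling concentrate has pH 1.2, which is ≤ 2.5, so it is Category CR (Corrosive).
Oral LD50 361.2 mg/kg meets the Category TX criterion (Toxic), so the herbicide concentrate is Category TX.
Category TX quantity: three 1333.33 kg packs = 3999.99 kg.
3999.99 kg exceeds the passenger aircraft limit of 2500 kg for Category TX.
Category CR quantity: two 2.38 L containers = 4.76 L.
That is within the Category CR passenger aircraft limit of 5 L.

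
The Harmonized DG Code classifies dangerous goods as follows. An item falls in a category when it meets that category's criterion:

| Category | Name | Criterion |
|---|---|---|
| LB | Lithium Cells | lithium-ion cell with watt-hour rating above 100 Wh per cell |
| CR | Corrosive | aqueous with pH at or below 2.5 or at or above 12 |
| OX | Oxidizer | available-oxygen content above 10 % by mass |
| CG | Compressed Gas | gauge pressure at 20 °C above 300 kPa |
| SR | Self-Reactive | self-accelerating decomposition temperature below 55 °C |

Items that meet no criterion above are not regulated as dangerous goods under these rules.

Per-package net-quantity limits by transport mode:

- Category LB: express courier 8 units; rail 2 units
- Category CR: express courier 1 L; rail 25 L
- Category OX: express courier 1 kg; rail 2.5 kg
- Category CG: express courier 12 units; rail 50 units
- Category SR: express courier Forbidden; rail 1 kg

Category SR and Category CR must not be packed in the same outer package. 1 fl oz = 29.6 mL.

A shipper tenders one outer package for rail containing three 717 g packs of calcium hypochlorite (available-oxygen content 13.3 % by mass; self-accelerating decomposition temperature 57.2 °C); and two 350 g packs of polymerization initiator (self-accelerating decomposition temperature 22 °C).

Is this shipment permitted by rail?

Available-oxygen content 13.3 % by mass meets the Category OX criterion (Oxidizer), so the calcium hypochlorite is Category OX.
The polymerization initiator has self-accelerating decomposition temperature 22 °C, which is < 55 °C, so it is Category SR (Self-Reactive).
Category SR quantity: two 350 g packs = 700 g.
700 g ≤ 1 kg (rail limit, Category SR) — within limit.
Category OX quantity: three 717 g packs = 2.151 kg.
That is within the Category OX rail limit of 2.5 kg.
The segregation rule (Category SR with Category CR) does not apply to Category SR with Category OX.
Every hazard category is within its rail limit and no segregation rule is violated.

Yes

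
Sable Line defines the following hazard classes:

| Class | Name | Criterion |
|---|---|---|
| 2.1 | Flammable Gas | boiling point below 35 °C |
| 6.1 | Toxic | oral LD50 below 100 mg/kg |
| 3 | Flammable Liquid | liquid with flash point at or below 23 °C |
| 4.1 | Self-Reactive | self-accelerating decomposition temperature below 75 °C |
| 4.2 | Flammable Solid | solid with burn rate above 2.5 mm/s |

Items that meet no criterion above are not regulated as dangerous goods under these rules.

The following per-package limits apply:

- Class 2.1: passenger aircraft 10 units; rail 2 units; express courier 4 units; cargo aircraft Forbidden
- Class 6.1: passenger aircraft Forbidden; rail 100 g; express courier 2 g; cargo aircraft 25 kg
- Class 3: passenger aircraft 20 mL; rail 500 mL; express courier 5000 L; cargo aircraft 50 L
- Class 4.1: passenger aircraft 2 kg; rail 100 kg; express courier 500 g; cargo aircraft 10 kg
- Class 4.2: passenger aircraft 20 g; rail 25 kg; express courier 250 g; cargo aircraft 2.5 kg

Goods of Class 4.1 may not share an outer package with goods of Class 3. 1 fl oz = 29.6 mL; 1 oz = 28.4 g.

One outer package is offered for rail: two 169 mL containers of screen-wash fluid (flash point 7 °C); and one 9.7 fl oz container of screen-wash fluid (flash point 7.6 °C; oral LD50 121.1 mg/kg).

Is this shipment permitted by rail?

No

With flash point 7 °C (≤ 23 °C), the screen-wash fluid falls in Class 3.
The screen-wash fluid has flash point 7.6 °C, which is ≤ 23 °C, so it is Class 3 (Flammable Liquid).
Total Class 3: (two 169 mL containers = 338 mL) + (one 9.7 fl oz container = 287.12 mL) = 625.12 mL.
625.12 mL exceeds the rail limit of 500 mL for Class 3.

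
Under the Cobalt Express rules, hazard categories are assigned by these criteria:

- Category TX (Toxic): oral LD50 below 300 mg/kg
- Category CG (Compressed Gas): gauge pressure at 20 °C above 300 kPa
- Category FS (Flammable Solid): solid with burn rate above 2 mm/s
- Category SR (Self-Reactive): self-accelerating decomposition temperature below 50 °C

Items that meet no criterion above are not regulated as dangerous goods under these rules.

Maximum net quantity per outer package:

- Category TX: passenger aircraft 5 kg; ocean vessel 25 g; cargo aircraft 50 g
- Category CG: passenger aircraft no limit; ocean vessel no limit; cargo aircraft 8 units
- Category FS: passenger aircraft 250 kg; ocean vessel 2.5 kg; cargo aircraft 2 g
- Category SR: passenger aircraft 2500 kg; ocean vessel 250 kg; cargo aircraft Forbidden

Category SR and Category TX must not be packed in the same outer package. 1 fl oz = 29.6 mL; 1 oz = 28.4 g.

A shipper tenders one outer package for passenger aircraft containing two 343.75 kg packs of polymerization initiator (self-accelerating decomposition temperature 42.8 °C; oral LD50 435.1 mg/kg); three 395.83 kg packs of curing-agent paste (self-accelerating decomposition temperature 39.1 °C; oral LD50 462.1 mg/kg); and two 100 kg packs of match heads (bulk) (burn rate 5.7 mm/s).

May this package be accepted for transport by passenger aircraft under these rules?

Yes

Polymerization initiator: self-accelerating decomposition temperature 42.8 °C < 50 °C → Category SR (Self-Reactive).
With self-accelerating decomposition temperature 39.1 °C (< 50 °C), the curing-agent paste falls in Category SR.
With burn rate 5.7 mm/s (> 2 mm/s), the match heads (bulk) fall in Category FS.
Total Category SR: (two 343.75 kg packs = 687.5 kg) + (three 395.83 kg packs = 1187.49 kg) = 1874.99 kg.
That is within the Category SR passenger aircraft limit of 2500 kg.
Category FS quantity: two 100 kg packs = 200 kg.
That is within the Category FS passenger aircraft limit of 250 kg.
The segregation rule (Category SR with Category TX) does not apply to Category SR with Category FS.
Every hazard category is within its passenger aircraft limit and no segregation rule is violated.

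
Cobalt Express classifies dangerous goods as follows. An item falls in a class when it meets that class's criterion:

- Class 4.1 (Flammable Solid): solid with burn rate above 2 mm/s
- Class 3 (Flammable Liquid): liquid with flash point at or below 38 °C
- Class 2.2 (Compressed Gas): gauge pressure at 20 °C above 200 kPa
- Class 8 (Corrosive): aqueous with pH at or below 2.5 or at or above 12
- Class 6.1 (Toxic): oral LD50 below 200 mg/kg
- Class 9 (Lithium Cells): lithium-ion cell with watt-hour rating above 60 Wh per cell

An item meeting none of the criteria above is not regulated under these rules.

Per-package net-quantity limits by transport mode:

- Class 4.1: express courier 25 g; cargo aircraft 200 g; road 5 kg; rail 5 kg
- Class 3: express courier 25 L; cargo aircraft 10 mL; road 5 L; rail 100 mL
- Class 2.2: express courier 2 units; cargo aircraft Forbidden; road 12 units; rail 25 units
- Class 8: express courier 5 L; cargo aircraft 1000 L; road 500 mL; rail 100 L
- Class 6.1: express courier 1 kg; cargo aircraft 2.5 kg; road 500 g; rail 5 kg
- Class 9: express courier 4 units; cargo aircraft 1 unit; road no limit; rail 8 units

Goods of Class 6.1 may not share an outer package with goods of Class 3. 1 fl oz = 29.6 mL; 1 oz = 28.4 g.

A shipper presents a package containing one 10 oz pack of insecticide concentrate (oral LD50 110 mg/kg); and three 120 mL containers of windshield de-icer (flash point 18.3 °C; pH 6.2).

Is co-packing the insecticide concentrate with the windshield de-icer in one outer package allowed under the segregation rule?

No

Oral LD50 110 mg/kg meets the Class 6.1 criterion (Toxic), so the insecticide concentrate is Class 6.1.
Windshield de-icer: flash point 18.3 °C ≤ 38 °C → Class 3 (Flammable Liquid).
Class 6.1 and Class 3 may not share an outer package.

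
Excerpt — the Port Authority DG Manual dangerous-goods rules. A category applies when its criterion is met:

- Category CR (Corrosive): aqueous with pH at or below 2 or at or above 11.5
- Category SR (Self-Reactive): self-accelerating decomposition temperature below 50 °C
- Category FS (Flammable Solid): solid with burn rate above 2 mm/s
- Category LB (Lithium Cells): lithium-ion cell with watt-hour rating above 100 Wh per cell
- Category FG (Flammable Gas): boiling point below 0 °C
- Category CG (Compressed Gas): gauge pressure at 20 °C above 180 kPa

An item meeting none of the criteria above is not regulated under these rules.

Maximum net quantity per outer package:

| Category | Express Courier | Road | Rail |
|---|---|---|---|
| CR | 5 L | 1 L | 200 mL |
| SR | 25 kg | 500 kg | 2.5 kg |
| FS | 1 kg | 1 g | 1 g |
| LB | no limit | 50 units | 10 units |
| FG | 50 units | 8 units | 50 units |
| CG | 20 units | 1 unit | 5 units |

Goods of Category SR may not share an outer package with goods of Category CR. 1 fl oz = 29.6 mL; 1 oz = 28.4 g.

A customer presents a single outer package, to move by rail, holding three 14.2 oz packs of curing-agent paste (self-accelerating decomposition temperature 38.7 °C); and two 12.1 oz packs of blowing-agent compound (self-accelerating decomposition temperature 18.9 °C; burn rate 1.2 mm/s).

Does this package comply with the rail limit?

Yes

With self-accelerating decomposition temperature 38.7 °C (< 50 °C), the curing-agent paste falls in Category SR.
Blowing-agent compound: self-accelerating decomposition temperature 18.9 °C < 50 °C → Category SR (Self-Reactive).
Category SR net quantity: (three 14.2 oz packs = 1209.84 g) + (two 12.1 oz packs = 687.28 g) = 1897.12 g.
1897.12 g is within the rail limit of 2.5 kg for Category SR.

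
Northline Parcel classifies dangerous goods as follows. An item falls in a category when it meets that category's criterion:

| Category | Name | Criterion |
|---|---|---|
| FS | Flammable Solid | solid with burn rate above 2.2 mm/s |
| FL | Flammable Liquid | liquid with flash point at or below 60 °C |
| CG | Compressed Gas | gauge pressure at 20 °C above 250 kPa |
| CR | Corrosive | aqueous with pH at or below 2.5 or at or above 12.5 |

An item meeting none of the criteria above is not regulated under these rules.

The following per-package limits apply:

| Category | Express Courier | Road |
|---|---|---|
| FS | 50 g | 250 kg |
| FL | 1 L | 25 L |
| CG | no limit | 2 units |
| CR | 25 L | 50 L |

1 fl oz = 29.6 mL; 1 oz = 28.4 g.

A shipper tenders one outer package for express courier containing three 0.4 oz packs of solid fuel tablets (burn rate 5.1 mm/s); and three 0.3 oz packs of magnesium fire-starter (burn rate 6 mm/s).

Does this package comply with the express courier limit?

No

The solid fuel tablets have burn rate 5.1 mm/s, which is > 2.2 mm/s, so they are Category FS (Flammable Solid).
The magnesium fire-starter has burn rate 6 mm/s, which is > 2.2 mm/s, so it is Category FS (Flammable Solid).
Total Category FS: (three 0.4 oz packs = 34.08 g) + (three 0.3 oz packs = 25.56 g) = 59.64 g.
59.64 g > 50 g (express courier limit, Category FS) — over the limit.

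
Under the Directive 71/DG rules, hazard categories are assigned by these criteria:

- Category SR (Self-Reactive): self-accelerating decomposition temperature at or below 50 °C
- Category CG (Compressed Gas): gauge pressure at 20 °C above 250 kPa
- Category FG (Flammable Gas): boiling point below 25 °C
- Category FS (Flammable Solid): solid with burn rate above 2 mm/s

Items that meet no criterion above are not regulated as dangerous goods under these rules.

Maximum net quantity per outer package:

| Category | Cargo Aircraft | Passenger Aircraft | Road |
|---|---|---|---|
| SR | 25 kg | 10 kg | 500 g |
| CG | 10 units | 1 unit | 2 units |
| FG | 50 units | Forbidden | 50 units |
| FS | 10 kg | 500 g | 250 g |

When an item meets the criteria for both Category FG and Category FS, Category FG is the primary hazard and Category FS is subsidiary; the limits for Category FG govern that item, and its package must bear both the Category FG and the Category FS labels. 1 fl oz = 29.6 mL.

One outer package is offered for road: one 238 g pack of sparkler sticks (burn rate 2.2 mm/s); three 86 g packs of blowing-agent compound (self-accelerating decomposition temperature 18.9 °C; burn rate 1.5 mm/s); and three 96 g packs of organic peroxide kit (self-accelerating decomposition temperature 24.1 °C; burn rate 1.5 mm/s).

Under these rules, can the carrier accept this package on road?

Burn rate 2.2 mm/s meets the Category FS criterion (Flammable Solid), so the sparkler sticks are Category FS.
The blowing-agent compound has self-accelerating decomposition temperature 18.9 °C, which is ≤ 50 °C, so it is Category SR (Self-Reactive).
Self-accelerating decomposition temperature 24.1 °C meets the Category SR criterion (Self-Reactive), so the organic peroxide kit is Category SR.
Category FS quantity: 238 g.
238 g is within the road limit of 250 g for Category FS.
Total Category SR: (three 86 g packs = 258 g) + (three 96 g packs = 288 g) = 546 g.
546 g > 500 g (road limit, Category SR) — over the limit.

No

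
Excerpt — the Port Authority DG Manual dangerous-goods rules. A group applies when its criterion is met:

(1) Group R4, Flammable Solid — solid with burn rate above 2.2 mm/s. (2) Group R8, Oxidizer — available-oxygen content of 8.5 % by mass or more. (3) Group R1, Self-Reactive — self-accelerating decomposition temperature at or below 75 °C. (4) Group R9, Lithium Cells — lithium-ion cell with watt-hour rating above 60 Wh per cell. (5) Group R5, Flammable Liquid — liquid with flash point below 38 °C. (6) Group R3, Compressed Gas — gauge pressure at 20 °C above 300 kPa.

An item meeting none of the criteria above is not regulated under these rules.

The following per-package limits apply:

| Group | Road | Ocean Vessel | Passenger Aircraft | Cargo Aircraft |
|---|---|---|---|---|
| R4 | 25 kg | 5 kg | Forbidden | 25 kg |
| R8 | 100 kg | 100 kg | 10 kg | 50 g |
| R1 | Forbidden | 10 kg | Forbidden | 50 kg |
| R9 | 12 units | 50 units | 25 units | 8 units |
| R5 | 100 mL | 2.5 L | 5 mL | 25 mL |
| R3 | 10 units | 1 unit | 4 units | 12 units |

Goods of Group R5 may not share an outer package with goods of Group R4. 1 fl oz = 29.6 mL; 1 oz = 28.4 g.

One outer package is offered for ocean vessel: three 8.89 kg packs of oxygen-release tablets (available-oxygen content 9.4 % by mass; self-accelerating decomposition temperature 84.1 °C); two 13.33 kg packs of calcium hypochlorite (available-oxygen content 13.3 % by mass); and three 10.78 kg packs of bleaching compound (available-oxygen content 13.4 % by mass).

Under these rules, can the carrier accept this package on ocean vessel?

The oxygen-release tablets have available-oxygen content 9.4 % by mass, which is ≥ 8.5 % by mass, so they are Group R8 (Oxidizer).
The calcium hypochlorite has available-oxygen content 13.3 % by mass, which is ≥ 8.5 % by mass, so it is Group R8 (Oxidizer).
Available-oxygen content 13.4 % by mass meets the Group R8 criterion (Oxidizer), so the bleaching compound is Group R8.
Group R8 net quantity: (three 8.89 kg packs = 26.67 kg) + (two 13.33 kg packs = 26.66 kg) + (three 10.78 kg packs = 32.34 kg) = 85.67 kg.
That is within the Group R8 ocean vessel limit of 100 kg.

Yes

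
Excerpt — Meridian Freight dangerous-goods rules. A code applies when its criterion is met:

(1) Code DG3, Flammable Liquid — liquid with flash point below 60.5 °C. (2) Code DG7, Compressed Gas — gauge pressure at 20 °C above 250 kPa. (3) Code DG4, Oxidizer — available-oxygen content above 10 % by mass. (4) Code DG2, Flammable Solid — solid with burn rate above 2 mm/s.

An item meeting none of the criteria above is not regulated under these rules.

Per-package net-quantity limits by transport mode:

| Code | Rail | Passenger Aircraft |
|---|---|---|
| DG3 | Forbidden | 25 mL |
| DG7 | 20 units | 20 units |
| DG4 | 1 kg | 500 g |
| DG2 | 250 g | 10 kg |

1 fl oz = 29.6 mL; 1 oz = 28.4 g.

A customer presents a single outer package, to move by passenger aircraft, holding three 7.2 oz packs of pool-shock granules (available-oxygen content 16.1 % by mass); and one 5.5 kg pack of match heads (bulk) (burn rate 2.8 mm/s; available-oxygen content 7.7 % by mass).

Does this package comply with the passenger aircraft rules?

Pool-shock granules: available-oxygen content 16.1 % by mass > 10 % by mass → Code DG4 (Oxidizer).
The match heads (bulk) have burn rate 2.8 mm/s, which is > 2 mm/s, so they are Code DG2 (Flammable Solid).
Code DG4 quantity: three 7.2 oz packs = 613.44 g.
That exceeds the Code DG4 passenger aircraft limit of 500 g.
Code DG2 quantity: 5.5 kg.
That is within the Code DG2 passenger aircraft limit of 10 kg.

No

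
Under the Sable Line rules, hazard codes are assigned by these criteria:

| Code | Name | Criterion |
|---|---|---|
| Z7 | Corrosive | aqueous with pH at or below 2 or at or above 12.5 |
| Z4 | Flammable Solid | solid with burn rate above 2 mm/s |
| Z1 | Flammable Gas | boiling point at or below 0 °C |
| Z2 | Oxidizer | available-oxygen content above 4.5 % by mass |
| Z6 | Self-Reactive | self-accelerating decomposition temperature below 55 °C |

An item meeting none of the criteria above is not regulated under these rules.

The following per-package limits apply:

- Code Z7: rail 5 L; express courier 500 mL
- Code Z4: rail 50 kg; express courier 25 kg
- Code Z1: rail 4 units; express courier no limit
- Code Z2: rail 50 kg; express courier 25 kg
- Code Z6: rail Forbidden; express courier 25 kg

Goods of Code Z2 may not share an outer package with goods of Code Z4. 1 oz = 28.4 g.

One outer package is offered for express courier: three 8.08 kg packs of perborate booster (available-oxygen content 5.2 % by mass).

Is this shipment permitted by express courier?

Yes

With available-oxygen content 5.2 % by mass (> 4.5 % by mass), the perborate booster falls in Code Z2.
Code Z2 quantity: three 8.08 kg packs = 24.24 kg.
24.24 kg ≤ 25 kg (express courier limit, Code Z2) — within limit.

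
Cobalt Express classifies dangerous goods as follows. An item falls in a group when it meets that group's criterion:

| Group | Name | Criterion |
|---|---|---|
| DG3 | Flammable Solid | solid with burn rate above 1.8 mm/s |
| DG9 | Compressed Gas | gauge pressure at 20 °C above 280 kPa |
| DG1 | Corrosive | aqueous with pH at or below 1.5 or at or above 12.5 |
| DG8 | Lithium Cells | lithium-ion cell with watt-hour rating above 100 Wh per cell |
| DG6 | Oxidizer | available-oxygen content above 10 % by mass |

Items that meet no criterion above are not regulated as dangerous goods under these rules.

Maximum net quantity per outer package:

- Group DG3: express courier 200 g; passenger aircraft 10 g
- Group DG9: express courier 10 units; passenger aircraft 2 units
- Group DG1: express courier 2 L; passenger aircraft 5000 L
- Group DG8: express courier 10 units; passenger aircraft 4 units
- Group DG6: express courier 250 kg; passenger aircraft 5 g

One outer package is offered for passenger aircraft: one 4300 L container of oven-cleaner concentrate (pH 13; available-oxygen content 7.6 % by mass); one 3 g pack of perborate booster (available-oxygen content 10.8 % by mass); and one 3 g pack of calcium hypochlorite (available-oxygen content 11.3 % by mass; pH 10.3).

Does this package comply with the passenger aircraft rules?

No

Oven-cleaner concentrate: pH 13 ≥ 12.5 → Group DG1 (Corrosive).
The perborate booster has available-oxygen content 10.8 % by mass, which is > 10 % by mass, so it is Group DG6 (Oxidizer).
With available-oxygen content 11.3 % by mass (> 10 % by mass), the calcium hypochlorite falls in Group DG6.
Group DG6 net quantity: 3 g + 3 g = 6 g.
6 g > 5 g (passenger aircraft limit, Group DG6) — over the limit.
Group DG1 quantity: 4300 L.
That is within the Group DG1 passenger aircraft limit of 5000 L.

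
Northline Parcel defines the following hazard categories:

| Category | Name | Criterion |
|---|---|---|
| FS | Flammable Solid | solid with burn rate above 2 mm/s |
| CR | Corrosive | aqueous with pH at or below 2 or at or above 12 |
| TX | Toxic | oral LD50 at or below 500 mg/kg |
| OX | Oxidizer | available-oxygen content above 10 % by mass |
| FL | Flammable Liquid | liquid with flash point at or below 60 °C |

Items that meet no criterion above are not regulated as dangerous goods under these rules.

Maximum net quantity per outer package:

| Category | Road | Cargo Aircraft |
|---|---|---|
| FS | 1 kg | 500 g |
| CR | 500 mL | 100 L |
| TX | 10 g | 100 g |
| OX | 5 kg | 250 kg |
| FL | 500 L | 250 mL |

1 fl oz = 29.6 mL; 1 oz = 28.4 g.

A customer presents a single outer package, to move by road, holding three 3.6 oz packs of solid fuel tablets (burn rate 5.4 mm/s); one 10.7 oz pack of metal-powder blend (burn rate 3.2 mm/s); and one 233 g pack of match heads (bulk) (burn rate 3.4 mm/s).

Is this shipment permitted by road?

Yes

Burn rate 5.4 mm/s meets the Category FS criterion (Flammable Solid), so the solid fuel tablets are Category FS.
The metal-powder blend has burn rate 3.2 mm/s, which is > 2 mm/s, so it is Category FS (Flammable Solid).
The match heads (bulk) have burn rate 3.4 mm/s, which is > 2 mm/s, so they are Category FS (Flammable Solid).
Category FS net quantity: (three 3.6 oz packs = 306.72 g) + (one 10.7 oz pack = 303.88 g) + 233 g = 843.6 g.
843.6 g is within the road limit of 1 kg for Category FS.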